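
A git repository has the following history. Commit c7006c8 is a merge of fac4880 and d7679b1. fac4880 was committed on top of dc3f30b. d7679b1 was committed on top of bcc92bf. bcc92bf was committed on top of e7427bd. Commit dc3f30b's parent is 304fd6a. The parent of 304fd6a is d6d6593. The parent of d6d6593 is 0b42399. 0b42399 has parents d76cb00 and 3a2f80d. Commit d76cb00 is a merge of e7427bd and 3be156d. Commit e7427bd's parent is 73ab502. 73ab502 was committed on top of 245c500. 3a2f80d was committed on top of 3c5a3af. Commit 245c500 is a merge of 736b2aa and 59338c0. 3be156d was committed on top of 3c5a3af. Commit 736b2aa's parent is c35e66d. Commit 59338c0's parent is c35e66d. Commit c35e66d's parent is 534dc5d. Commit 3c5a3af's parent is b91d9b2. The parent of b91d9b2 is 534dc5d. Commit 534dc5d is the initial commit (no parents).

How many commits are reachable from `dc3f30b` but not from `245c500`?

Reachable from dc3f30b: {0b42399, 245c500, 304fd6a, 3a2f80d, 3be156d, 3c5a3af, 534dc5d, 59338c0, 736b2aa, 73ab502, b91d9b2, c35e66d, d6d6593, d76cb00, dc3f30b, e7427bd}.
Reachable from 245c500: {245c500, 534dc5d, 59338c0, 736b2aa, c35e66d}.
In dc3f30b's history but not 245c500's: {0b42399, 304fd6a, 3a2f80d, 3be156d, 3c5a3af, 73ab502, b91d9b2, d6d6593, d76cb00, dc3f30b, e7427bd} — 11 commits.

11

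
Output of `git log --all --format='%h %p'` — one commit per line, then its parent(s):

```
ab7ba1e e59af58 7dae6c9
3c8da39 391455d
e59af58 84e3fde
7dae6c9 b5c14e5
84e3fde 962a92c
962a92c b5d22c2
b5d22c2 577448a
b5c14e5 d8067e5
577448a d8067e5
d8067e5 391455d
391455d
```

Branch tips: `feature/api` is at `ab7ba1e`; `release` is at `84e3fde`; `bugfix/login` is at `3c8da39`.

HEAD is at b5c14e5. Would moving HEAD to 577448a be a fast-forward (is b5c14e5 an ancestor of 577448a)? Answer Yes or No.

No

A fast-forward from b5c14e5 to 577448a is possible iff b5c14e5 is an ancestor of 577448a.
Ancestors of 577448a: {391455d, 577448a, d8067e5}.
b5c14e5 is not among them, so fast-forward is not possible.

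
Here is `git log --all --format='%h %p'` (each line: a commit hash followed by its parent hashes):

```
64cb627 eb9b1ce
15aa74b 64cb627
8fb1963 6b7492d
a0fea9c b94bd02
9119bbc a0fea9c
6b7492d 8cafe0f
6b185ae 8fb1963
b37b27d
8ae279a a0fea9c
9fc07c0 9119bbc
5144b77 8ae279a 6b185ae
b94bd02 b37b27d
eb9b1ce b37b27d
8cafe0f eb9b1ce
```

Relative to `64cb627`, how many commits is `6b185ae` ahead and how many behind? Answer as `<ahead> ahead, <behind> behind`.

Reachable from 6b185ae: {6b185ae, 6b7492d, 8cafe0f, 8fb1963, b37b27d, eb9b1ce}.
Reachable from 64cb627: {64cb627, b37b27d, eb9b1ce}.
Only in 6b185ae's history (ahead): {6b185ae, 6b7492d, 8cafe0f, 8fb1963} — 4.
Only in 64cb627's history (behind): {64cb627} — 1.

4 ahead, 1 behind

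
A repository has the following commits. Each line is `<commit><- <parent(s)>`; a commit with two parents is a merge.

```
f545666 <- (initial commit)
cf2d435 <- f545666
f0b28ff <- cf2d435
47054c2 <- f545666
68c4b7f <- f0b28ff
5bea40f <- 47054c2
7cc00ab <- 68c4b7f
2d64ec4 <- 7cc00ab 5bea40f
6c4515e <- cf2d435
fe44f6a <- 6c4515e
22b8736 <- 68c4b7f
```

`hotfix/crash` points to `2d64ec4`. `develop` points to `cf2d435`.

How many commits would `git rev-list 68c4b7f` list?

Walking parent pointers from 68c4b7f: reachable set = {68c4b7f, cf2d435, f0b28ff, f545666}.
That is 4 commits.

4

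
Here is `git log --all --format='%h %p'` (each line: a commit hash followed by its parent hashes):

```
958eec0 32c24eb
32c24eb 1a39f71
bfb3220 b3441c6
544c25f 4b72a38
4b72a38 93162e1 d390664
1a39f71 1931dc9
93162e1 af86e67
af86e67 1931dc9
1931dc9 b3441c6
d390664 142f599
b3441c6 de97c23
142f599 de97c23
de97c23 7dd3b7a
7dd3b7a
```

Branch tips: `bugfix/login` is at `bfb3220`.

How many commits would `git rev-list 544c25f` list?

10

Walking parent pointers from 544c25f: reachable set = {142f599, 1931dc9, 4b72a38, 544c25f, 7dd3b7a, 93162e1, af86e67, b3441c6, d390664, de97c23}.
That is 10 commits.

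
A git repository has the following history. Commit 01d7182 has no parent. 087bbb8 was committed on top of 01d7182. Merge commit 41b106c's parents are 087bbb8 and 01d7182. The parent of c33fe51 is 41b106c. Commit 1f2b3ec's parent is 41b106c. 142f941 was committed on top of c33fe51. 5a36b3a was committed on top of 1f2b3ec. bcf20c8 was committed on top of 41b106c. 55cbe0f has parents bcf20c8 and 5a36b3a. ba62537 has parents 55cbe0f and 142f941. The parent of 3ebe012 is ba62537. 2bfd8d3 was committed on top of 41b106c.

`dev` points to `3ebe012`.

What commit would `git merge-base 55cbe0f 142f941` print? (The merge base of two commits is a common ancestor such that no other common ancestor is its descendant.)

41b106c

Ancestors of 55cbe0f: {01d7182, 087bbb8, 1f2b3ec, 41b106c, 55cbe0f, 5a36b3a, bcf20c8}.
Ancestors of 142f941: {01d7182, 087bbb8, 142f941, 41b106c, c33fe51}.
Common ancestors: {01d7182, 087bbb8, 41b106c}.
Among these, 41b106c is not an ancestor of any other common ancestor — it is the merge base.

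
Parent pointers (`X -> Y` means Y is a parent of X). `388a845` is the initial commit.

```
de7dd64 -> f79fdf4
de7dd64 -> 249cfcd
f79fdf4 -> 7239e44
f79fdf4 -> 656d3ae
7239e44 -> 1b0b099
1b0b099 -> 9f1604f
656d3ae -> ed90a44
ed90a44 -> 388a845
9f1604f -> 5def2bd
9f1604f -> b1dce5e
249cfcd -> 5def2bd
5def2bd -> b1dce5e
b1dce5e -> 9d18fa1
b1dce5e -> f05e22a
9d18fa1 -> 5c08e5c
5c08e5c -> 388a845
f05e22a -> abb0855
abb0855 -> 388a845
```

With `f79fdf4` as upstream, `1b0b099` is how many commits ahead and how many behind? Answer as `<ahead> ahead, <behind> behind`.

Reachable from 1b0b099: {1b0b099, 388a845, 5c08e5c, 5def2bd, 9d18fa1, 9f1604f, abb0855, b1dce5e, f05e22a}.
Reachable from f79fdf4: {1b0b099, 388a845, 5c08e5c, 5def2bd, 656d3ae, 7239e44, 9d18fa1, 9f1604f, abb0855, b1dce5e, ed90a44, f05e22a, f79fdf4}.
Only in 1b0b099's history (ahead): {} — 0.
Only in f79fdf4's history (behind): {656d3ae, 7239e44, ed90a44, f79fdf4} — 4.

0 ahead, 4 behind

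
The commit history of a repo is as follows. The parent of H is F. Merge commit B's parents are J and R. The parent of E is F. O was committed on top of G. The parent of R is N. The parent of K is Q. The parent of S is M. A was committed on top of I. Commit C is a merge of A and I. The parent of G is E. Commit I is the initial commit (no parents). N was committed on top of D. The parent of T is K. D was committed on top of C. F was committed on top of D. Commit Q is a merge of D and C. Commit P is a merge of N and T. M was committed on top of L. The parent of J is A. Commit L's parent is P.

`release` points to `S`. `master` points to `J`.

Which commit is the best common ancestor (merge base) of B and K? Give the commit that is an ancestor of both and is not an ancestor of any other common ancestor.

Ancestors of B: {A, B, C, D, I, J, N, R}.
Ancestors of K: {A, C, D, I, K, Q}.
Common ancestors: {A, C, D, I}.
Among these, D is not an ancestor of any other common ancestor — it is the merge base.

D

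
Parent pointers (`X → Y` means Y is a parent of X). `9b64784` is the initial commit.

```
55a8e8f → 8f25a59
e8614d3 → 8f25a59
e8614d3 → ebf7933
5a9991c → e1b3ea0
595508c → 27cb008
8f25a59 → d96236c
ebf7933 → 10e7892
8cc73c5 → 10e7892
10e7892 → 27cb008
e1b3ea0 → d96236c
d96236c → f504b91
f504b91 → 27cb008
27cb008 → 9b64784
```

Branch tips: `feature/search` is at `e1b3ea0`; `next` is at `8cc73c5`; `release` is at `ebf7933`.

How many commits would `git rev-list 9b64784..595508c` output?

Reachable from 595508c: {27cb008, 595508c, 9b64784}.
Reachable from 9b64784: {9b64784}.
In 595508c's history but not 9b64784's: {27cb008, 595508c} — 2 commits.

2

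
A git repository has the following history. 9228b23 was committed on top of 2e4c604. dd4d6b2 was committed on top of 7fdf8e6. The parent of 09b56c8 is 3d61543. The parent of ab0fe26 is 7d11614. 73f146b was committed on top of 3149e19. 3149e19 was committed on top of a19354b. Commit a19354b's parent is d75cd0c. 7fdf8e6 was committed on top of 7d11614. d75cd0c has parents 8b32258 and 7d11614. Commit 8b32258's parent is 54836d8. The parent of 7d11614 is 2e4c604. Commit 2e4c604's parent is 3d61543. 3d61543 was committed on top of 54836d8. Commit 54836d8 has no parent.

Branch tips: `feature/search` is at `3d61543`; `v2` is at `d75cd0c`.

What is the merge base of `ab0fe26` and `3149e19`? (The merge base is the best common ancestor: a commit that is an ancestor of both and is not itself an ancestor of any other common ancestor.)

Ancestors of ab0fe26: {2e4c604, 3d61543, 54836d8, 7d11614, ab0fe26}.
Ancestors of 3149e19: {2e4c604, 3149e19, 3d61543, 54836d8, 7d11614, 8b32258, a19354b, d75cd0c}.
Common ancestors: {2e4c604, 3d61543, 54836d8, 7d11614}.
Among these, 7d11614 is not an ancestor of any other common ancestor — it is the merge base.

7d11614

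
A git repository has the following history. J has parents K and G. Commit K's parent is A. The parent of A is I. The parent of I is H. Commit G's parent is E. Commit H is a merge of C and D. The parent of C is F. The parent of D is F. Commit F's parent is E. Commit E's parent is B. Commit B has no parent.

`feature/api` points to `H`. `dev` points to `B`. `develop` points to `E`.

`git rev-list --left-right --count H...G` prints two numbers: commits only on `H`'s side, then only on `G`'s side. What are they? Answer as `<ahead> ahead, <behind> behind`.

4 ahead, 1 behind

Reachable from H: {B, C, D, E, F, H}.
Reachable from G: {B, E, G}.
Only in H's history (ahead): {C, D, F, H} — 4.
Only in G's history (behind): {G} — 1.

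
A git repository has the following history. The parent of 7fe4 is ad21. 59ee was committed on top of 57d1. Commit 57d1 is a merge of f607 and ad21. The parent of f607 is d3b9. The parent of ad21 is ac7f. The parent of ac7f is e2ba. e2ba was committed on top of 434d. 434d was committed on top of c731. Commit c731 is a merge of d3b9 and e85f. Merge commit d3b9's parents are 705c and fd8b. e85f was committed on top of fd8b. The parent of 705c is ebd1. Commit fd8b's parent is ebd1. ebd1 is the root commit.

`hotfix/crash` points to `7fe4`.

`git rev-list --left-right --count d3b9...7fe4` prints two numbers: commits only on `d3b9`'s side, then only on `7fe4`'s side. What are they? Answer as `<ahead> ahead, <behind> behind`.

Reachable from d3b9: {705c, d3b9, ebd1, fd8b}.
Reachable from 7fe4: {434d, 705c, 7fe4, ac7f, ad21, c731, d3b9, e2ba, e85f, ebd1, fd8b}.
Only in d3b9's history (ahead): {} — 0.
Only in 7fe4's history (behind): {434d, 7fe4, ac7f, ad21, c731, e2ba, e85f} — 7.

0 ahead, 7 behind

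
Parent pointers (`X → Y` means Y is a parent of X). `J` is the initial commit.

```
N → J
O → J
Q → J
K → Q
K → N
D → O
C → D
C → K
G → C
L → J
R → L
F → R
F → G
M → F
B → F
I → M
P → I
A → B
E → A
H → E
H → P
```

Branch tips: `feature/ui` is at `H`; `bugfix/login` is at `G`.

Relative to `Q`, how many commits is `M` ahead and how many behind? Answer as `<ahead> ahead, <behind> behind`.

10 ahead, 0 behind

Reachable from M: {C, D, F, G, J, K, L, M, N, O, Q, R}.
Reachable from Q: {J, Q}.
Only in M's history (ahead): {C, D, F, G, K, L, M, N, O, R} — 10.
Only in Q's history (behind): {} — 0.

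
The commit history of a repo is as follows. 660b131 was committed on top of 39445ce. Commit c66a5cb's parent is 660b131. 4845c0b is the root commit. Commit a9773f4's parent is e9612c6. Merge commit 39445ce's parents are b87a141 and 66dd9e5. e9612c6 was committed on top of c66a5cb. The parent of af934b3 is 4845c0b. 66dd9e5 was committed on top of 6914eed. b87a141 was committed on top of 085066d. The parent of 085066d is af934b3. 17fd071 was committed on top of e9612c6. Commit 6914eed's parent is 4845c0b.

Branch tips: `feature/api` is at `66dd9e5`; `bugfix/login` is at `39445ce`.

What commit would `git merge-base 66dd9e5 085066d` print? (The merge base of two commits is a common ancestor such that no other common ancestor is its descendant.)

Ancestors of 66dd9e5: {4845c0b, 66dd9e5, 6914eed}.
Ancestors of 085066d: {085066d, 4845c0b, af934b3}.
Common ancestors: {4845c0b}.
The only common ancestor is 4845c0b, so it is the merge base.

4845c0b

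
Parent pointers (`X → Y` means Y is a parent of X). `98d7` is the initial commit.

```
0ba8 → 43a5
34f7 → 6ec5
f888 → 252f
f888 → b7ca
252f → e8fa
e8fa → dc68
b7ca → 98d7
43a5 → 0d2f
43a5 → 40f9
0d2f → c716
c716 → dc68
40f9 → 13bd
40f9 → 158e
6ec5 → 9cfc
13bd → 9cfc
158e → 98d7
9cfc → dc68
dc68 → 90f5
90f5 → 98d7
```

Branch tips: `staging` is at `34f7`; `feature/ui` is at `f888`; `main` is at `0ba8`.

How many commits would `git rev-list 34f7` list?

Walking parent pointers from 34f7: reachable set = {34f7, 6ec5, 90f5, 98d7, 9cfc, dc68}.
That is 6 commits.

6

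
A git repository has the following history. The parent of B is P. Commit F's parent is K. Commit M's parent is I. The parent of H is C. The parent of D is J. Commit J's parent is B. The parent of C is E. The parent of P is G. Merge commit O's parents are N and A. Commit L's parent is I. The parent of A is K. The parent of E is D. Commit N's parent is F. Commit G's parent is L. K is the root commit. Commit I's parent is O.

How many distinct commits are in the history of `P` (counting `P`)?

Walking parent pointers from P: reachable set = {A, F, G, I, K, L, N, O, P}.
That is 9 commits.

9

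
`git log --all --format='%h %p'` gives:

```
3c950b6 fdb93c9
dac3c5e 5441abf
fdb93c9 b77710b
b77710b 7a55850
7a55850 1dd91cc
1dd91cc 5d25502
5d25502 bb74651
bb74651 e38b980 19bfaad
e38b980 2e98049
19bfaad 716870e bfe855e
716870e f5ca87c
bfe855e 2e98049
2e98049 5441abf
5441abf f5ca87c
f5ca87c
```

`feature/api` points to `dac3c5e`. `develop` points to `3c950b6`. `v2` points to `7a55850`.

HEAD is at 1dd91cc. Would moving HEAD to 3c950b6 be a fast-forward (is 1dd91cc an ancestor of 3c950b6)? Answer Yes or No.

A fast-forward from 1dd91cc to 3c950b6 is possible iff 1dd91cc is an ancestor of 3c950b6.
Ancestors of 3c950b6: {19bfaad, 1dd91cc, 2e98049, 3c950b6, 5441abf, 5d25502, 716870e, 7a55850, b77710b, bb74651, bfe855e, e38b980, f5ca87c, fdb93c9}.
1dd91cc is among them, so fast-forward is possible.

Yes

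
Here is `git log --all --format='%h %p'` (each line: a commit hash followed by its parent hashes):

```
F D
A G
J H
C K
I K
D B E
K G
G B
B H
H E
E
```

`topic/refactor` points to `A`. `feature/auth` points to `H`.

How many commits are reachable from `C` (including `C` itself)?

6

Walking parent pointers from C: reachable set = {B, C, E, G, H, K}.
That is 6 commits.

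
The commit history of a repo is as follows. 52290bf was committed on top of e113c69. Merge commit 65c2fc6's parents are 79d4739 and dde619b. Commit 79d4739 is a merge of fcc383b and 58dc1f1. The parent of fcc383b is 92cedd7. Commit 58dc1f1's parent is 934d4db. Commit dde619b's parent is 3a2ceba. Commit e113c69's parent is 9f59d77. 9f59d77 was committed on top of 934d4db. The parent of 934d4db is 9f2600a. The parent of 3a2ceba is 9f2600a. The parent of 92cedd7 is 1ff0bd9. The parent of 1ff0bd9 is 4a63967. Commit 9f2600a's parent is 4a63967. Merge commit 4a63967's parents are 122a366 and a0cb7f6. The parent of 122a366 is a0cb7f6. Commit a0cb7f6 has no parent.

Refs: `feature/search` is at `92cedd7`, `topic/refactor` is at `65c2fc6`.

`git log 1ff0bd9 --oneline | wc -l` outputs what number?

4

Walking parent pointers from 1ff0bd9: reachable set = {122a366, 1ff0bd9, 4a63967, a0cb7f6}.
That is 4 commits.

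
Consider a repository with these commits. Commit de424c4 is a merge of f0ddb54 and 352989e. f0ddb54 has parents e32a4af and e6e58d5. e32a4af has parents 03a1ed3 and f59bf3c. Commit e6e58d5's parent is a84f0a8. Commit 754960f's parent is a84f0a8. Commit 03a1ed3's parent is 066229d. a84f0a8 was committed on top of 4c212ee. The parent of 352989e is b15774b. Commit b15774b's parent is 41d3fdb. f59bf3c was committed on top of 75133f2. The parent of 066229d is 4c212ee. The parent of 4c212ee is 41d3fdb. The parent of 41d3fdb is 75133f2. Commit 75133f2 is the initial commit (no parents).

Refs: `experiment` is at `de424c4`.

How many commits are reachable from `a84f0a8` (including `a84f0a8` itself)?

4

Walking parent pointers from a84f0a8: reachable set = {41d3fdb, 4c212ee, 75133f2, a84f0a8}.
That is 4 commits.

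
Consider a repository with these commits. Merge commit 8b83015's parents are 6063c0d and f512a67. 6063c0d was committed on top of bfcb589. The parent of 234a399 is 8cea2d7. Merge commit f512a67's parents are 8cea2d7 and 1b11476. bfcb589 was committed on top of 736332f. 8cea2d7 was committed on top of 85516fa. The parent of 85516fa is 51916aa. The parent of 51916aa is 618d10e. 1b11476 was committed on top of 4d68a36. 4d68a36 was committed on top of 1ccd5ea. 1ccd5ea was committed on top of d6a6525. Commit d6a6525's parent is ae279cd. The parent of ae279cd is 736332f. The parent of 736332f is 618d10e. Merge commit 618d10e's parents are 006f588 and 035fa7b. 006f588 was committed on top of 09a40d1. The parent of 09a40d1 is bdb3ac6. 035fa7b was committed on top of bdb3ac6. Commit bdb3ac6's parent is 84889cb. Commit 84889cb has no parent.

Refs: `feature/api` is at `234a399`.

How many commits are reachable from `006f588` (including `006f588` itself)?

Walking parent pointers from 006f588: reachable set = {006f588, 09a40d1, 84889cb, bdb3ac6}.
That is 4 commits.

4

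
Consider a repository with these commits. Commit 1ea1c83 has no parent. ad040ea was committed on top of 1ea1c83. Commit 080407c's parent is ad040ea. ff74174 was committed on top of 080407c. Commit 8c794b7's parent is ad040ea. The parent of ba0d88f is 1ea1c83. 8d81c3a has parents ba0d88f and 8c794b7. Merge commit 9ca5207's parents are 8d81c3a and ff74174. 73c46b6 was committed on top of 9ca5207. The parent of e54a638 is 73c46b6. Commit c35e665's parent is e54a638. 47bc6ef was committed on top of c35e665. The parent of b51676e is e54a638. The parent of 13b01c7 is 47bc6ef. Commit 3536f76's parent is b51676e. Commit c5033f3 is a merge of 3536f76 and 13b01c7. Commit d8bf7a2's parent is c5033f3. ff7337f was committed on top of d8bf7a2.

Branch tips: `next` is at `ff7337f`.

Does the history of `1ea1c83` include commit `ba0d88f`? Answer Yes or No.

Ancestors of 1ea1c83: {1ea1c83}.
ba0d88f is not in that set, so it is not an ancestor of 1ea1c83.

No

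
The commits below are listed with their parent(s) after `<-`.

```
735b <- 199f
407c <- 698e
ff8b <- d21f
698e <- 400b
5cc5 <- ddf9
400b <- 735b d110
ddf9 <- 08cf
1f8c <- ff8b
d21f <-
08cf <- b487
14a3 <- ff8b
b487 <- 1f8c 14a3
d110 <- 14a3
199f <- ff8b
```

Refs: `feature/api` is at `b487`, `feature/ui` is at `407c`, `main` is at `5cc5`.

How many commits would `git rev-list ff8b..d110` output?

2

Reachable from d110: {14a3, d110, d21f, ff8b}.
Reachable from ff8b: {d21f, ff8b}.
In d110's history but not ff8b's: {14a3, d110} — 2 commits.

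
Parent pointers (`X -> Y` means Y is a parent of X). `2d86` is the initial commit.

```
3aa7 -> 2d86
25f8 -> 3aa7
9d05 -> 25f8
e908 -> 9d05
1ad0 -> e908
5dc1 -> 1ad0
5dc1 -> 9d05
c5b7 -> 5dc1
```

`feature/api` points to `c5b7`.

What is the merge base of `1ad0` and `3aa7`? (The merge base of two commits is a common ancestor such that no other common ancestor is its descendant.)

Ancestors of 1ad0: {1ad0, 25f8, 2d86, 3aa7, 9d05, e908}.
Ancestors of 3aa7: {2d86, 3aa7}.
Common ancestors: {2d86, 3aa7}.
Among these, 3aa7 is not an ancestor of any other common ancestor — it is the merge base.

3aa7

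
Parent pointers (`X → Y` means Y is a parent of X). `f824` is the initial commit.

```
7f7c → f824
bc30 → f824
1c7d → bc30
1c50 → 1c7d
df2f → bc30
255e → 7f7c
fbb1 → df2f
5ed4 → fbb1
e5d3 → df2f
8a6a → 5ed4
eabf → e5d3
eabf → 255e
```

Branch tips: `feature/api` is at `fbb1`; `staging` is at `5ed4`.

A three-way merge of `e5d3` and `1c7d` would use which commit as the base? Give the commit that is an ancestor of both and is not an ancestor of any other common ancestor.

Ancestors of e5d3: {bc30, df2f, e5d3, f824}.
Ancestors of 1c7d: {1c7d, bc30, f824}.
Common ancestors: {bc30, f824}.
Among these, bc30 is not an ancestor of any other common ancestor — it is the merge base.

bc30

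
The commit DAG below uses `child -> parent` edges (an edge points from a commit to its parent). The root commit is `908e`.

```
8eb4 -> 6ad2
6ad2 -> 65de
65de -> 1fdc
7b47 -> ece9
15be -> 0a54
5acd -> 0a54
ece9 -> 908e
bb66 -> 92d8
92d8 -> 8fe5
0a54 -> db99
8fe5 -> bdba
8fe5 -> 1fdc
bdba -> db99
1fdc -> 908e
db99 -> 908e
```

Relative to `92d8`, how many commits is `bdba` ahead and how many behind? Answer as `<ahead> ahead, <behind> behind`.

0 ahead, 3 behind

Reachable from bdba: {908e, bdba, db99}.
Reachable from 92d8: {1fdc, 8fe5, 908e, 92d8, bdba, db99}.
Only in bdba's history (ahead): {} — 0.
Only in 92d8's history (behind): {1fdc, 8fe5, 92d8} — 3.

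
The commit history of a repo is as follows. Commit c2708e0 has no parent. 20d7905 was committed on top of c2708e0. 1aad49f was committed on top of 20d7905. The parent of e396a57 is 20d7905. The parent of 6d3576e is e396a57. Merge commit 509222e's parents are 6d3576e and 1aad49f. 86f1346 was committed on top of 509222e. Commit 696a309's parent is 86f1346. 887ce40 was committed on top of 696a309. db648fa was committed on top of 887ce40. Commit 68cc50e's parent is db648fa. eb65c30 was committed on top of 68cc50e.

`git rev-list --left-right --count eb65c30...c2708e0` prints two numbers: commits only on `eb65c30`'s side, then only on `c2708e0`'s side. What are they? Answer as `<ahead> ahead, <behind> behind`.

Reachable from eb65c30: {1aad49f, 20d7905, 509222e, 68cc50e, 696a309, 6d3576e, 86f1346, 887ce40, c2708e0, db648fa, e396a57, eb65c30}.
Reachable from c2708e0: {c2708e0}.
Only in eb65c30's history (ahead): {1aad49f, 20d7905, 509222e, 68cc50e, 696a309, 6d3576e, 86f1346, 887ce40, db648fa, e396a57, eb65c30} — 11.
Only in c2708e0's history (behind): {} — 0.

11 ahead, 0 behind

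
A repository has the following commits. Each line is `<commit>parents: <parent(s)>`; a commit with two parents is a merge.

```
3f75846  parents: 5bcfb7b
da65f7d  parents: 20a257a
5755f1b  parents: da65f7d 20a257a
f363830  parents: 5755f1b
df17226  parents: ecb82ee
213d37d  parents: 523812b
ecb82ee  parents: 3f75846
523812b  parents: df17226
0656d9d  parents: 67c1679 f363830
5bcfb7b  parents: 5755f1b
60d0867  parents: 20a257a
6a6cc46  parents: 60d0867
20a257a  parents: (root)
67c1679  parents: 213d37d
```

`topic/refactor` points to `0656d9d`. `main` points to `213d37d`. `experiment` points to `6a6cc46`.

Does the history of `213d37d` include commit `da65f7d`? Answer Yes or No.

Ancestors of 213d37d (commits reachable by following parents): {20a257a, 213d37d, 3f75846, 523812b, 5755f1b, 5bcfb7b, da65f7d, df17226, ecb82ee}.
da65f7d is in that set, so it is an ancestor of 213d37d.

Yes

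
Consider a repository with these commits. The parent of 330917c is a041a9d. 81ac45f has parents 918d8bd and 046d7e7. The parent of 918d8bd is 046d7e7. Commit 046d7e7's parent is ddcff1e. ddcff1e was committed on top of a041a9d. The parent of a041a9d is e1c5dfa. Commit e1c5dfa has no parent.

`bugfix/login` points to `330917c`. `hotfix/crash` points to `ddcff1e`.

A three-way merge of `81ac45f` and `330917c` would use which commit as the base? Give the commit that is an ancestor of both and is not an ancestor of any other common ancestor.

a041a9d

Ancestors of 81ac45f: {046d7e7, 81ac45f, 918d8bd, a041a9d, ddcff1e, e1c5dfa}.
Ancestors of 330917c: {330917c, a041a9d, e1c5dfa}.
Common ancestors: {a041a9d, e1c5dfa}.
Among these, a041a9d is not an ancestor of any other common ancestor — it is the merge base.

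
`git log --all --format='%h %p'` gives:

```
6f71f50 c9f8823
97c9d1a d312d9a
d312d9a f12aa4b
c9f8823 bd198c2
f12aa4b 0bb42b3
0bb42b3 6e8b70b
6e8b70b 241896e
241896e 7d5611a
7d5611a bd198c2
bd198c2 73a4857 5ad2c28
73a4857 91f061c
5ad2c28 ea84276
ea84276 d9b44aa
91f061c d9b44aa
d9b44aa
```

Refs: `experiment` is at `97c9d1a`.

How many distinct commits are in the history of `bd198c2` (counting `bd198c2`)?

Walking parent pointers from bd198c2: reachable set = {5ad2c28, 73a4857, 91f061c, bd198c2, d9b44aa, ea84276}.
That is 6 commits.

6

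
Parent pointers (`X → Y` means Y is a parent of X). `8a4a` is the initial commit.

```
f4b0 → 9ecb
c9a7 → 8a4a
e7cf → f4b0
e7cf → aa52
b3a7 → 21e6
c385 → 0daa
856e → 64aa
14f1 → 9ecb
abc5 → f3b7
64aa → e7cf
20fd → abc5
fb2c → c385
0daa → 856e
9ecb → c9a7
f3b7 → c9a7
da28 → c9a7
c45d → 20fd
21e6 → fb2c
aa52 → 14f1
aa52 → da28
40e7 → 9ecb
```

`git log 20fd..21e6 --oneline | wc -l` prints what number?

12

Reachable from 21e6: {0daa, 14f1, 21e6, 64aa, 856e, 8a4a, 9ecb, aa52, c385, c9a7, da28, e7cf, f4b0, fb2c}.
Reachable from 20fd: {20fd, 8a4a, abc5, c9a7, f3b7}.
In 21e6's history but not 20fd's: {0daa, 14f1, 21e6, 64aa, 856e, 9ecb, aa52, c385, da28, e7cf, f4b0, fb2c} — 12 commits.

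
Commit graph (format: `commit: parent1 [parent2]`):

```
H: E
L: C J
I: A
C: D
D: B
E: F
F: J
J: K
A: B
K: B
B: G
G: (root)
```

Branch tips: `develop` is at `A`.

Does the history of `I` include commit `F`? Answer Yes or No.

Ancestors of I: {A, B, G, I}.
F is not in that set, so it is not an ancestor of I.

No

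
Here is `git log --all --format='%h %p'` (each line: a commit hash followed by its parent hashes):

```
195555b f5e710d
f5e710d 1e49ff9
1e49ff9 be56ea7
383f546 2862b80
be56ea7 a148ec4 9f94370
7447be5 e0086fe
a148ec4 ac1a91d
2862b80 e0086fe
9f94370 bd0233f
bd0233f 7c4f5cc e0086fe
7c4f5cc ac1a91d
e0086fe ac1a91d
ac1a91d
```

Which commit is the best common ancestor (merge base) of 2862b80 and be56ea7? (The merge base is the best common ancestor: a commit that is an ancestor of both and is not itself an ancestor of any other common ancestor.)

Ancestors of 2862b80: {2862b80, ac1a91d, e0086fe}.
Ancestors of be56ea7: {7c4f5cc, 9f94370, a148ec4, ac1a91d, bd0233f, be56ea7, e0086fe}.
Common ancestors: {ac1a91d, e0086fe}.
Among these, e0086fe is not an ancestor of any other common ancestor — it is the merge base.

e0086fe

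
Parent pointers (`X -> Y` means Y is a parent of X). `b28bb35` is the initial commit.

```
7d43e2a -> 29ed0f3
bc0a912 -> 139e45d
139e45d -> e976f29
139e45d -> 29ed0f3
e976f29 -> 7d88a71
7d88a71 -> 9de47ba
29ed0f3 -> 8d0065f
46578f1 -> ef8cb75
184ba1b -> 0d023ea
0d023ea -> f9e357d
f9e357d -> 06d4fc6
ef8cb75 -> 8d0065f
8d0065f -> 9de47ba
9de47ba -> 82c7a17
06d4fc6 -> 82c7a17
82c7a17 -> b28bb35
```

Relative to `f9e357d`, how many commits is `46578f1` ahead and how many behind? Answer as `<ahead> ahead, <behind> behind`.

Reachable from 46578f1: {46578f1, 82c7a17, 8d0065f, 9de47ba, b28bb35, ef8cb75}.
Reachable from f9e357d: {06d4fc6, 82c7a17, b28bb35, f9e357d}.
Only in 46578f1's history (ahead): {46578f1, 8d0065f, 9de47ba, ef8cb75} — 4.
Only in f9e357d's history (behind): {06d4fc6, f9e357d} — 2.

4 ahead, 2 behind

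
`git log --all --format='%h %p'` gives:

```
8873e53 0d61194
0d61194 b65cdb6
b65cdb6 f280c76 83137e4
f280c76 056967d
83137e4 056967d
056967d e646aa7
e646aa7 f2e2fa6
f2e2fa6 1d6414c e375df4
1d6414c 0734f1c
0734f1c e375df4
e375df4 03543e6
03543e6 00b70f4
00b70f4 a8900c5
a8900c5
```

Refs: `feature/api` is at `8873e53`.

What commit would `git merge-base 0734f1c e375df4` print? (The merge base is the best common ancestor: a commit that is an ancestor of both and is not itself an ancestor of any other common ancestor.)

Ancestors of 0734f1c: {00b70f4, 03543e6, 0734f1c, a8900c5, e375df4}.
Ancestors of e375df4: {00b70f4, 03543e6, a8900c5, e375df4}.
Common ancestors: {00b70f4, 03543e6, a8900c5, e375df4}.
Among these, e375df4 is not an ancestor of any other common ancestor — it is the merge base.

e375df4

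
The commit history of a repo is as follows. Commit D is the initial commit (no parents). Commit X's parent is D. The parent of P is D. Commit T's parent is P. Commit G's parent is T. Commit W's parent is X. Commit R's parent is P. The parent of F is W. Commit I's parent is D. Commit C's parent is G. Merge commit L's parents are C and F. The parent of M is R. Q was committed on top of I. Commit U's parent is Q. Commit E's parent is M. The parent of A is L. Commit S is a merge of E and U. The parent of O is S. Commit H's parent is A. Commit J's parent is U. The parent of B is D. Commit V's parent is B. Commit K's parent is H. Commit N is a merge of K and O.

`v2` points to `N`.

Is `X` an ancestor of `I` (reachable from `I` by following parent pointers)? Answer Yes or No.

Ancestors of I: {D, I}.
X is not in that set, so it is not an ancestor of I.

No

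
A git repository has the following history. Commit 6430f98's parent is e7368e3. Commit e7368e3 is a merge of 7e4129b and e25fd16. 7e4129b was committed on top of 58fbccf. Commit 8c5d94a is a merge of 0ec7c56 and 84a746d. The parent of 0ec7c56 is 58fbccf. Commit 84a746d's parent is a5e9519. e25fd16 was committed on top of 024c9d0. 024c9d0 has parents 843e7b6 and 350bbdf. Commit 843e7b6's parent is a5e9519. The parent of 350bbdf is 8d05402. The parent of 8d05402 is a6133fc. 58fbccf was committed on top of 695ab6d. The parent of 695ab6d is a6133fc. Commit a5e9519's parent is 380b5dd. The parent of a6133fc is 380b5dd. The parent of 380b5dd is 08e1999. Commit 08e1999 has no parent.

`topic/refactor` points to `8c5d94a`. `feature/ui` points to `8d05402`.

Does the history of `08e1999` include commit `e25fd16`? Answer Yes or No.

Ancestors of 08e1999: {08e1999}.
e25fd16 is not in that set, so it is not an ancestor of 08e1999.

No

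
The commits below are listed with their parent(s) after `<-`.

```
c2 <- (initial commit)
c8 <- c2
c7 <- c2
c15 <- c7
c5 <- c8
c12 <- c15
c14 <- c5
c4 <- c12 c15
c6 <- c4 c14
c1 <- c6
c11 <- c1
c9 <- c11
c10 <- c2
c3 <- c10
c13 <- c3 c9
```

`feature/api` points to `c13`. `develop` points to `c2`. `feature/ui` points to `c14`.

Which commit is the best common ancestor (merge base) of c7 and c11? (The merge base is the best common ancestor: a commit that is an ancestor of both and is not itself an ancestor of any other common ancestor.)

Ancestors of c7: {c2, c7}.
Ancestors of c11: {c1, c11, c12, c14, c15, c2, c4, c5, c6, c7, c8}.
Common ancestors: {c2, c7}.
Among these, c7 is not an ancestor of any other common ancestor — it is the merge base.

c7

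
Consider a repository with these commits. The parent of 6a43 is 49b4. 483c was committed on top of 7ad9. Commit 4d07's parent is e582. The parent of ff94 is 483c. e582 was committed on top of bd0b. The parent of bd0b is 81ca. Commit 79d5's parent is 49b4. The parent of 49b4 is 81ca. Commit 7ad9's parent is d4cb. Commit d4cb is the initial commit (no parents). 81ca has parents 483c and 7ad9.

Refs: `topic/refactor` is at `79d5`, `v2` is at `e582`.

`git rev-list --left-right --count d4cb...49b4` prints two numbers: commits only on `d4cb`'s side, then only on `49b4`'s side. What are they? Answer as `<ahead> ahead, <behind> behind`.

Reachable from d4cb: {d4cb}.
Reachable from 49b4: {483c, 49b4, 7ad9, 81ca, d4cb}.
Only in d4cb's history (ahead): {} — 0.
Only in 49b4's history (behind): {483c, 49b4, 7ad9, 81ca} — 4.

0 ahead, 4 behind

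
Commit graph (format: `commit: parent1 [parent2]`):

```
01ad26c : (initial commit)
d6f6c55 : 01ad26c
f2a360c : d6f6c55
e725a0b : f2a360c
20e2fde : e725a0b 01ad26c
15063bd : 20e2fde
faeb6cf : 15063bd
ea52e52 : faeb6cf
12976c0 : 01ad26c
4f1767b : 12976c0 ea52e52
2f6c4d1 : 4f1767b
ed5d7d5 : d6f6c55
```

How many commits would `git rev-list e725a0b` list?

Walking parent pointers from e725a0b: reachable set = {01ad26c, d6f6c55, e725a0b, f2a360c}.
That is 4 commits.

4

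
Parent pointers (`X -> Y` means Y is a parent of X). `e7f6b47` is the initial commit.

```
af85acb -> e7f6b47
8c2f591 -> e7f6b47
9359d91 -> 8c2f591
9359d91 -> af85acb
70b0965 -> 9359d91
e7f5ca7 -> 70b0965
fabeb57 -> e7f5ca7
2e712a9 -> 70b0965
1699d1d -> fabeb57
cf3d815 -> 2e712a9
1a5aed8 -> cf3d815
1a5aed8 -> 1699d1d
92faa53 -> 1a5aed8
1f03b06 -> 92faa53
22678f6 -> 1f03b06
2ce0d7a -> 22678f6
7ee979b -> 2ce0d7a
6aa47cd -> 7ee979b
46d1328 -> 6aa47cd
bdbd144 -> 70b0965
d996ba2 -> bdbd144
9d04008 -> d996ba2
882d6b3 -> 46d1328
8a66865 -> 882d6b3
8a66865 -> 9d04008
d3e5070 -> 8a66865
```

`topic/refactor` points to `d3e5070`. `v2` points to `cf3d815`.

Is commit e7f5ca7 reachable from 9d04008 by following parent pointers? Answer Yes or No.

Ancestors of 9d04008: {70b0965, 8c2f591, 9359d91, 9d04008, af85acb, bdbd144, d996ba2, e7f6b47}.
e7f5ca7 is not in that set, so it is not an ancestor of 9d04008.

No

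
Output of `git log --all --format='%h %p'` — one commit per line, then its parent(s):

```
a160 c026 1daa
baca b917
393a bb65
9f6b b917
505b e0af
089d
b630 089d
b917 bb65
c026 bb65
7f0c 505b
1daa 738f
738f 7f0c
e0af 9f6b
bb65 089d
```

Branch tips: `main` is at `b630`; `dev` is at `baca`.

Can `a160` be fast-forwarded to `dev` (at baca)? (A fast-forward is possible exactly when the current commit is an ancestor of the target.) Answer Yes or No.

No

A fast-forward from a160 to baca is possible iff a160 is an ancestor of baca.
Ancestors of baca: {089d, b917, baca, bb65}.
a160 is not among them, so fast-forward is not possible.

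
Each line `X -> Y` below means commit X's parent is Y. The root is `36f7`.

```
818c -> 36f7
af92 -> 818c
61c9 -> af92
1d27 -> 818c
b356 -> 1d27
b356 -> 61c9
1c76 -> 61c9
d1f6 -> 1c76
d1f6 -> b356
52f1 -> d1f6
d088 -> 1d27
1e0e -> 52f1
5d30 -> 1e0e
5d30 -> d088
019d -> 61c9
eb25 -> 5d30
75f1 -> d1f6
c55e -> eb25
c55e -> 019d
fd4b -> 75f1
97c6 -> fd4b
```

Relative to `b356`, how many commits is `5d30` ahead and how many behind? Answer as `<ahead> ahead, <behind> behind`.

6 ahead, 0 behind

Reachable from 5d30: {1c76, 1d27, 1e0e, 36f7, 52f1, 5d30, 61c9, 818c, af92, b356, d088, d1f6}.
Reachable from b356: {1d27, 36f7, 61c9, 818c, af92, b356}.
Only in 5d30's history (ahead): {1c76, 1e0e, 52f1, 5d30, d088, d1f6} — 6.
Only in b356's history (behind): {} — 0.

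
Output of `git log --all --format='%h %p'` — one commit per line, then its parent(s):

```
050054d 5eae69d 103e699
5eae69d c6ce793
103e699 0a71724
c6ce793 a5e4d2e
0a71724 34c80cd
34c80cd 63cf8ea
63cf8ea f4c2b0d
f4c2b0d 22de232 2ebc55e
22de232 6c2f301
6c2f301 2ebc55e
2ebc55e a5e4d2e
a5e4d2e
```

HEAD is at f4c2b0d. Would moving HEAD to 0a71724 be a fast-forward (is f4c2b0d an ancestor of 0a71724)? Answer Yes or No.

Yes

A fast-forward from f4c2b0d to 0a71724 is possible iff f4c2b0d is an ancestor of 0a71724.
Ancestors of 0a71724: {0a71724, 22de232, 2ebc55e, 34c80cd, 63cf8ea, 6c2f301, a5e4d2e, f4c2b0d}.
f4c2b0d is among them, so fast-forward is possible.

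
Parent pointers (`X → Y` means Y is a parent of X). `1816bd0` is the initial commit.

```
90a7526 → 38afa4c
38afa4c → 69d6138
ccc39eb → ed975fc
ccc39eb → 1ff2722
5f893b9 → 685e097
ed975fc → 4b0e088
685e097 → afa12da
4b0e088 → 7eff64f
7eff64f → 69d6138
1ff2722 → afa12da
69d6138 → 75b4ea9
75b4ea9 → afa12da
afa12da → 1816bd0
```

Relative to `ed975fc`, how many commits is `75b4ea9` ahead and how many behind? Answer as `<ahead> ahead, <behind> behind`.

0 ahead, 4 behind

Reachable from 75b4ea9: {1816bd0, 75b4ea9, afa12da}.
Reachable from ed975fc: {1816bd0, 4b0e088, 69d6138, 75b4ea9, 7eff64f, afa12da, ed975fc}.
Only in 75b4ea9's history (ahead): {} — 0.
Only in ed975fc's history (behind): {4b0e088, 69d6138, 7eff64f, ed975fc} — 4.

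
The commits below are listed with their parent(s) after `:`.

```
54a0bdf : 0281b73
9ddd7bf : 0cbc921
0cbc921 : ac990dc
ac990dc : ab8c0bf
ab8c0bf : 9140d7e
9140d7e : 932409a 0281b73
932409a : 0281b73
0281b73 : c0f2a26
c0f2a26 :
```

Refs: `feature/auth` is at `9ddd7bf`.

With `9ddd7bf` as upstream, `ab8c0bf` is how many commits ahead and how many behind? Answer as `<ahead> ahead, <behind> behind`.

Reachable from ab8c0bf: {0281b73, 9140d7e, 932409a, ab8c0bf, c0f2a26}.
Reachable from 9ddd7bf: {0281b73, 0cbc921, 9140d7e, 932409a, 9ddd7bf, ab8c0bf, ac990dc, c0f2a26}.
Only in ab8c0bf's history (ahead): {} — 0.
Only in 9ddd7bf's history (behind): {0cbc921, 9ddd7bf, ac990dc} — 3.

0 ahead, 3 behind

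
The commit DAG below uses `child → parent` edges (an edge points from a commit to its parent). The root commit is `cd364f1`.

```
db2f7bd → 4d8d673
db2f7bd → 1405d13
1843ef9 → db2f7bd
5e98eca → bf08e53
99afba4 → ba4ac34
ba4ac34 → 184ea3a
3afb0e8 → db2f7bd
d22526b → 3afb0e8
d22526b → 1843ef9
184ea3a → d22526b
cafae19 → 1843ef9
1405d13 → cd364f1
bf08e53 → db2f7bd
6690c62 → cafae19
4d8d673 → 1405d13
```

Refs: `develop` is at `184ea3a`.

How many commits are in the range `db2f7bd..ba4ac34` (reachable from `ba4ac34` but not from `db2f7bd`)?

5

Reachable from ba4ac34: {1405d13, 1843ef9, 184ea3a, 3afb0e8, 4d8d673, ba4ac34, cd364f1, d22526b, db2f7bd}.
Reachable from db2f7bd: {1405d13, 4d8d673, cd364f1, db2f7bd}.
In ba4ac34's history but not db2f7bd's: {1843ef9, 184ea3a, 3afb0e8, ba4ac34, d22526b} — 5 commits.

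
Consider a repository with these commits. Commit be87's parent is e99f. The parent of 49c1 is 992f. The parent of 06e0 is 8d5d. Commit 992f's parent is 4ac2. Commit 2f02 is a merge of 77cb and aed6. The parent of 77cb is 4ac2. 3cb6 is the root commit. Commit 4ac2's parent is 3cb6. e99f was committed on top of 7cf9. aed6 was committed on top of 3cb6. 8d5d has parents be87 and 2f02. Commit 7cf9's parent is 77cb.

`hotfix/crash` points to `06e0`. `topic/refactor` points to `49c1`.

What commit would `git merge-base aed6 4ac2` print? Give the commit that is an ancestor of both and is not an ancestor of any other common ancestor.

3cb6

Ancestors of aed6: {3cb6, aed6}.
Ancestors of 4ac2: {3cb6, 4ac2}.
Common ancestors: {3cb6}.
The only common ancestor is 3cb6, so it is the merge base.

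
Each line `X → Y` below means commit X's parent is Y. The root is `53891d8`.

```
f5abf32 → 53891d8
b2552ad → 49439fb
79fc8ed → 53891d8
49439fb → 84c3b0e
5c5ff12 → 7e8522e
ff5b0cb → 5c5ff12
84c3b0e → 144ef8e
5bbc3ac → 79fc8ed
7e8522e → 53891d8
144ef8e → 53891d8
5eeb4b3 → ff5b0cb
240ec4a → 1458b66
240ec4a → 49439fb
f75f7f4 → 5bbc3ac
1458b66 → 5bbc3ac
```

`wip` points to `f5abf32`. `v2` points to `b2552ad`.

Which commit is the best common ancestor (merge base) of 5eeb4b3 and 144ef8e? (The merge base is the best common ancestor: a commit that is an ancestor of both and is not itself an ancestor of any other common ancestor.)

Ancestors of 5eeb4b3: {53891d8, 5c5ff12, 5eeb4b3, 7e8522e, ff5b0cb}.
Ancestors of 144ef8e: {144ef8e, 53891d8}.
Common ancestors: {53891d8}.
The only common ancestor is 53891d8, so it is the merge base.

53891d8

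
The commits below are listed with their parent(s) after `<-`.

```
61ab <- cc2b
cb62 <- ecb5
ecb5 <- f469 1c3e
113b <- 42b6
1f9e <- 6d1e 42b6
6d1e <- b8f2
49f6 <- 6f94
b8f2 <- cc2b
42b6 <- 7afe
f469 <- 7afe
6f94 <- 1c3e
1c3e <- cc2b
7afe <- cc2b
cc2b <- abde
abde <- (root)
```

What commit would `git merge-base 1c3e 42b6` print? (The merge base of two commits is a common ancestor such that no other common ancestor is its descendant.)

cc2b

Ancestors of 1c3e: {1c3e, abde, cc2b}.
Ancestors of 42b6: {42b6, 7afe, abde, cc2b}.
Common ancestors: {abde, cc2b}.
Among these, cc2b is not an ancestor of any other common ancestor — it is the merge base.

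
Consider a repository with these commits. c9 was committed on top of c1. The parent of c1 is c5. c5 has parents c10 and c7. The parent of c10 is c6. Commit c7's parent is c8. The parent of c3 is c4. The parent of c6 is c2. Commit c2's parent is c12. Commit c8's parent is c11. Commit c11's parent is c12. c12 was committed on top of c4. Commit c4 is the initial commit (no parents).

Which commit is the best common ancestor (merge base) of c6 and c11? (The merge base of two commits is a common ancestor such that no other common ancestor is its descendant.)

Ancestors of c6: {c12, c2, c4, c6}.
Ancestors of c11: {c11, c12, c4}.
Common ancestors: {c12, c4}.
Among these, c12 is not an ancestor of any other common ancestor — it is the merge base.

c12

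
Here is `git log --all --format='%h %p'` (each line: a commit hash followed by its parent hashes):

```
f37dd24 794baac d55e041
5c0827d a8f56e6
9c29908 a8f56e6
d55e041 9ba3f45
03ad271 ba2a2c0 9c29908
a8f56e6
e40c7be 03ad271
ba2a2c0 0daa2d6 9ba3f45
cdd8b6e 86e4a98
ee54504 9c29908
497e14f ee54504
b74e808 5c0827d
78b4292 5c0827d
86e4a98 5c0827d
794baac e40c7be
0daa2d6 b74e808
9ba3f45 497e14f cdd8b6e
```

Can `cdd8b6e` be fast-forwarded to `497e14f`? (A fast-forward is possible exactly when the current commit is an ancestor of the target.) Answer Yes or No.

A fast-forward from cdd8b6e to 497e14f is possible iff cdd8b6e is an ancestor of 497e14f.
Ancestors of 497e14f: {497e14f, 9c29908, a8f56e6, ee54504}.
cdd8b6e is not among them, so fast-forward is not possible.

No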